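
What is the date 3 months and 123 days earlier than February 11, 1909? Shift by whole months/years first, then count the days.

Going back 3 months and 123 days from February 11, 1909: first the month/year part, then the days.
month 2 − 3 = -1, which is month 11 of year 1908 → November 1908.
Day 11 is valid in November, giving November 11, 1908.
Now subtract 123 days from November 11, 1908.
Going back 11 days from November 11, 1908 reaches the end of the previous month; 123 − 11 = 112 left.
October 1908 has 31 days: 112 − 31 = 81 left.
September 1908 has 30 days: 81 − 30 = 51 left.
August 1908 has 31 days: 51 − 31 = 20 left.
July 1908 has 31 days; 31 − 20 = 11 → July 11, 1908.

July 11, 1908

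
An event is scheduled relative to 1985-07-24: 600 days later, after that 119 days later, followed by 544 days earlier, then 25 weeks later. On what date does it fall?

July 9, 1986

Adding 600 days from July 24, 1985:
July has 31 days, so 31 − 24 = 7 days remain after July 24, 1985; 600 − 7 = 593 left.
August 1985 has 31 days: 593 − 31 = 562 left.
September 1985 has 30 days: 562 − 30 = 532 left.
October 1985 has 31 days: 532 − 31 = 501 left.
November 1985 has 30 days: 501 − 30 = 471 left.
December 1985 has 31 days: 471 − 31 = 440 left.
January 1986 has 31 days: 440 − 31 = 409 left.
February 1986 has 28 days (1986 is not a leap year): 409 − 28 = 381 left.
March 1986 has 31 days: 381 − 31 = 350 left.
April 1986 has 30 days: 350 − 30 = 320 left.
May 1986 has 31 days: 320 − 31 = 289 left.
June 1986 has 30 days: 289 − 30 = 259 left.
July 1986 has 31 days: 259 − 31 = 228 left.
August 1986 has 31 days: 228 − 31 = 197 left.
September 1986 has 30 days: 197 − 30 = 167 left.
October 1986 has 31 days: 167 − 31 = 136 left.
November 1986 has 30 days: 136 − 30 = 106 left.
December 1986 has 31 days: 106 − 31 = 75 left.
January 1987 has 31 days: 75 − 31 = 44 left.
February 1987 has 28 days (1987 is not a leap year): 44 − 28 = 16 left.
16 days into March 1987 → March 16, 1987.
Counting forward 119 days from March 16, 1987:
March has 31 days, so 31 − 16 = 15 days remain after March 16, 1987; 119 − 15 = 104 left.
April 1987 has 30 days: 104 − 30 = 74 left.
May 1987 has 31 days: 74 − 31 = 43 left.
June 1987 has 30 days: 43 − 30 = 13 left.
13 days into July 1987 → July 13, 1987.
Subtracting 544 days from July 13, 1987:
Going back 13 days from July 13, 1987 reaches the end of the previous month; 544 − 13 = 531 left.
June 1987 has 30 days: 531 − 30 = 501 left.
May 1987 has 31 days: 501 − 31 = 470 left.
April 1987 has 30 days: 470 − 30 = 440 left.
March 1987 has 31 days: 440 − 31 = 409 left.
February 1987 has 28 days (1987 is not a leap year): 409 − 28 = 381 left.
January 1987 has 31 days: 381 − 31 = 350 left.
December 1986 has 31 days: 350 − 31 = 319 left.
November 1986 has 30 days: 319 − 30 = 289 left.
October 1986 has 31 days: 289 − 31 = 258 left.
September 1986 has 30 days: 258 − 30 = 228 left.
August 1986 has 31 days: 228 − 31 = 197 left.
July 1986 has 31 days: 197 − 31 = 166 left.
June 1986 has 30 days: 166 − 30 = 136 left.
May 1986 has 31 days: 136 − 31 = 105 left.
April 1986 has 30 days: 105 − 30 = 75 left.
March 1986 has 31 days: 75 − 31 = 44 left.
February 1986 has 28 days (1986 is not a leap year): 44 − 28 = 16 left.
January 1986 has 31 days; 31 − 16 = 15 → January 15, 1986.
Counting forward 25 weeks (= 175 days) from January 15, 1986:
January has 31 days, so 31 − 15 = 16 days remain after January 15, 1986; 175 − 16 = 159 left.
February 1986 has 28 days (1986 is not a leap year): 159 − 28 = 131 left.
March 1986 has 31 days: 131 − 31 = 100 left.
April 1986 has 30 days: 100 − 30 = 70 left.
May 1986 has 31 days: 70 − 31 = 39 left.
June 1986 has 30 days: 39 − 30 = 9 left.
9 days into July 1986 → July 9, 1986.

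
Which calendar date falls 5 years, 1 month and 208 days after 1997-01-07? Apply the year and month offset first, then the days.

Adding 5 years, 1 month and 208 days from January 7, 1997: first the month/year part, then the days.
+5 years → 2002; month 1 + 1 = 2 → February 2002.
Day 7 is valid in February, giving February 7, 2002.
Now add 208 days from February 7, 2002.
February has 28 days, so 28 − 7 = 21 days remain after February 7, 2002; 208 − 21 = 187 left.
March 2002 has 31 days: 187 − 31 = 156 left.
April 2002 has 30 days: 156 − 30 = 126 left.
May 2002 has 31 days: 126 − 31 = 95 left.
June 2002 has 30 days: 95 − 30 = 65 left.
July 2002 has 31 days: 65 − 31 = 34 left.
August 2002 has 31 days: 34 − 31 = 3 left.
3 days into September 2002 → September 3, 2002.

September 3, 2002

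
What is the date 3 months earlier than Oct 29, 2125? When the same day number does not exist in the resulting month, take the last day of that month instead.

July 29, 2125

Going back 3 months from October 29, 2125.
month 10 − 3 = 7 → July 2125.
Day 29 is valid in July, giving July 29, 2125.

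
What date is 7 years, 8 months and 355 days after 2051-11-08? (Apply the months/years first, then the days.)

Adding 7 years, 8 months and 355 days from November 8, 2051: first the month/year part, then the days.
+7 years → 2058; month 11 + 8 = 19, which is month 7 of year 2059 → July 2059.
Day 8 is valid in July, giving July 8, 2059.
Now add 355 days from July 8, 2059.
July has 31 days, so 31 − 8 = 23 days remain after July 8, 2059; 355 − 23 = 332 left.
August 2059 has 31 days: 332 − 31 = 301 left.
September 2059 has 30 days: 301 − 30 = 271 left.
October 2059 has 31 days: 271 − 31 = 240 left.
November 2059 has 30 days: 240 − 30 = 210 left.
December 2059 has 31 days: 210 − 31 = 179 left.
January 2060 has 31 days: 179 − 31 = 148 left.
February 2060 has 29 days (2060 is a leap year): 148 − 29 = 119 left.
March 2060 has 31 days: 119 − 31 = 88 left.
April 2060 has 30 days: 88 − 30 = 58 left.
May 2060 has 31 days: 58 − 31 = 27 left.
27 days into June 2060 → June 27, 2060.

June 27, 2060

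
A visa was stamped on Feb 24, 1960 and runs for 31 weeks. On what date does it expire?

Adding 31 weeks = 217 days from February 24, 1960.
February has 29 days, so 29 − 24 = 5 days remain after February 24, 1960; 217 − 5 = 212 left.
March 1960 has 31 days: 212 − 31 = 181 left.
April 1960 has 30 days: 181 − 30 = 151 left.
May 1960 has 31 days: 151 − 31 = 120 left.
June 1960 has 30 days: 120 − 30 = 90 left.
July 1960 has 31 days: 90 − 31 = 59 left.
August 1960 has 31 days: 59 − 31 = 28 left.
28 days into September 1960 → September 28, 1960.

September 28, 1960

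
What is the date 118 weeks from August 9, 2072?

November 13, 2074

Counting forward 118 weeks = 826 days from August 9, 2072.
August has 31 days, so 31 − 9 = 22 days remain after August 9, 2072; 826 − 22 = 804 left.
September 2072 has 30 days: 804 − 30 = 774 left.
October 2072 has 31 days: 774 − 31 = 743 left.
November 2072 has 30 days: 743 − 30 = 713 left.
December 2072 has 31 days: 713 − 31 = 682 left.
January 2073 has 31 days: 682 − 31 = 651 left.
February 2073 has 28 days (2073 is not a leap year): 651 − 28 = 623 left.
March 2073 has 31 days: 623 − 31 = 592 left.
April 2073 has 30 days: 592 − 30 = 562 left.
May 2073 has 31 days: 562 − 31 = 531 left.
June 2073 has 30 days: 531 − 30 = 501 left.
July 2073 has 31 days: 501 − 31 = 470 left.
August 2073 has 31 days: 470 − 31 = 439 left.
September 2073 has 30 days: 439 − 30 = 409 left.
October 2073 has 31 days: 409 − 31 = 378 left.
November 2073 has 30 days: 378 − 30 = 348 left.
December 2073 has 31 days: 348 − 31 = 317 left.
January 2074 has 31 days: 317 − 31 = 286 left.
February 2074 has 28 days (2074 is not a leap year): 286 − 28 = 258 left.
March 2074 has 31 days: 258 − 31 = 227 left.
April 2074 has 30 days: 227 − 30 = 197 left.
May 2074 has 31 days: 197 − 31 = 166 left.
June 2074 has 30 days: 166 − 30 = 136 left.
July 2074 has 31 days: 136 − 31 = 105 left.
August 2074 has 31 days: 105 − 31 = 74 left.
September 2074 has 30 days: 74 − 30 = 44 left.
October 2074 has 31 days: 44 − 31 = 13 left.
13 days into November 2074 → November 13, 2074.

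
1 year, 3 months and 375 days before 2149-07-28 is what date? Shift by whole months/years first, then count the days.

Subtracting 1 year, 3 months and 375 days from July 28, 2149: first the month/year part, then the days.
-1 year → 2148; month 7 − 3 = 4 → April 2148.
Day 28 is valid in April, giving April 28, 2148.
Now subtract 375 days from April 28, 2148.
Going back 28 days from April 28, 2148 reaches the end of the previous month; 375 − 28 = 347 left.
March 2148 has 31 days: 347 − 31 = 316 left.
February 2148 has 29 days (2148 is a leap year): 316 − 29 = 287 left.
January 2148 has 31 days: 287 − 31 = 256 left.
December 2147 has 31 days: 256 − 31 = 225 left.
November 2147 has 30 days: 225 − 30 = 195 left.
October 2147 has 31 days: 195 − 31 = 164 left.
September 2147 has 30 days: 164 − 30 = 134 left.
August 2147 has 31 days: 134 − 31 = 103 left.
July 2147 has 31 days: 103 − 31 = 72 left.
June 2147 has 30 days: 72 − 30 = 42 left.
May 2147 has 31 days: 42 − 31 = 11 left.
April 2147 has 30 days; 30 − 11 = 19 → April 19, 2147.

April 19, 2147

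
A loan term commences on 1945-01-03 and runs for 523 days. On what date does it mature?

June 10, 1946

Adding 523 days from January 3, 1945.
January has 31 days, so 31 − 3 = 28 days remain after January 3, 1945; 523 − 28 = 495 left.
February 1945 has 28 days (1945 is not a leap year): 495 − 28 = 467 left.
March 1945 has 31 days: 467 − 31 = 436 left.
April 1945 has 30 days: 436 − 30 = 406 left.
May 1945 has 31 days: 406 − 31 = 375 left.
June 1945 has 30 days: 375 − 30 = 345 left.
July 1945 has 31 days: 345 − 31 = 314 left.
August 1945 has 31 days: 314 − 31 = 283 left.
September 1945 has 30 days: 283 − 30 = 253 left.
October 1945 has 31 days: 253 − 31 = 222 left.
November 1945 has 30 days: 222 − 30 = 192 left.
December 1945 has 31 days: 192 − 31 = 161 left.
January 1946 has 31 days: 161 − 31 = 130 left.
February 1946 has 28 days (1946 is not a leap year): 130 − 28 = 102 left.
March 1946 has 31 days: 102 − 31 = 71 left.
April 1946 has 30 days: 71 − 30 = 41 left.
May 1946 has 31 days: 41 − 31 = 10 left.
10 days into June 1946 → June 10, 1946.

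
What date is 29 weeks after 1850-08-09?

Adding 29 weeks = 203 days from August 9, 1850.
August has 31 days, so 31 − 9 = 22 days remain after August 9, 1850; 203 − 22 = 181 left.
September 1850 has 30 days: 181 − 30 = 151 left.
October 1850 has 31 days: 151 − 31 = 120 left.
November 1850 has 30 days: 120 − 30 = 90 left.
December 1850 has 31 days: 90 − 31 = 59 left.
January 1851 has 31 days: 59 − 31 = 28 left.
28 days into February 1851 → February 28, 1851.

February 28, 1851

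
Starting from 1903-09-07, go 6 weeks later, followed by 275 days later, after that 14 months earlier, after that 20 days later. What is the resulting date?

June 9, 1903

Counting forward 6 weeks (= 42 days) from September 7, 1903:
September has 30 days, so 30 − 7 = 23 days remain after September 7, 1903; 42 − 23 = 19 left.
19 days into October 1903 → October 19, 1903.
Advancing 275 days from October 19, 1903:
October has 31 days, so 31 − 19 = 12 days remain after October 19, 1903; 275 − 12 = 263 left.
November 1903 has 30 days: 263 − 30 = 233 left.
December 1903 has 31 days: 233 − 31 = 202 left.
January 1904 has 31 days: 202 − 31 = 171 left.
February 1904 has 29 days (1904 is a leap year): 171 − 29 = 142 left.
March 1904 has 31 days: 142 − 31 = 111 left.
April 1904 has 30 days: 111 − 30 = 81 left.
May 1904 has 31 days: 81 − 31 = 50 left.
June 1904 has 30 days: 50 − 30 = 20 left.
20 days into July 1904 → July 20, 1904.
Going back 14 months from July 20, 1904:
month 7 − 14 = -7, which is month 5 of year 1903 → May 1903.
Day 20 is valid in May, giving May 20, 1903.
Adding 20 days from May 20, 1903:
May has 31 days, so 31 − 20 = 11 days remain after May 20, 1903; 20 − 11 = 9 left.
9 days into June 1903 → June 9, 1903.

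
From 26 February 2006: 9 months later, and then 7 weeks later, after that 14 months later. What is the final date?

Counting forward 9 months from February 26, 2006:
month 2 + 9 = 11 → November 2006.
Day 26 is valid in November, giving November 26, 2006.
Adding 7 weeks (= 49 days) from November 26, 2006:
November has 30 days, so 30 − 26 = 4 days remain after November 26, 2006; 49 − 4 = 45 left.
December 2006 has 31 days: 45 − 31 = 14 left.
14 days into January 2007 → January 14, 2007.
Counting forward 14 months from January 14, 2007:
month 1 + 14 = 15, which is month 3 of year 2008 → March 2008.
Day 14 is valid in March, giving March 14, 2008.

March 14, 2008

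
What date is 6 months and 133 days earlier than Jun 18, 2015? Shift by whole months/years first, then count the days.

Going back 6 months and 133 days from June 18, 2015: first the month/year part, then the days.
month 6 − 6 = 0, which is month 12 of year 2014 → December 2014.
Day 18 is valid in December, giving December 18, 2014.
Now subtract 133 days from December 18, 2014.
Going back 18 days from December 18, 2014 reaches the end of the previous month; 133 − 18 = 115 left.
November 2014 has 30 days: 115 − 30 = 85 left.
October 2014 has 31 days: 85 − 31 = 54 left.
September 2014 has 30 days: 54 − 30 = 24 left.
August 2014 has 31 days; 31 − 24 = 7 → August 7, 2014.

August 7, 2014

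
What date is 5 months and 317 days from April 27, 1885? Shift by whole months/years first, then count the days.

Counting forward 5 months and 317 days from April 27, 1885: first the month/year part, then the days.
month 4 + 5 = 9 → September 1885.
Day 27 is valid in September, giving September 27, 1885.
Now add 317 days from September 27, 1885.
September has 30 days, so 30 − 27 = 3 days remain after September 27, 1885; 317 − 3 = 314 left.
October 1885 has 31 days: 314 − 31 = 283 left.
November 1885 has 30 days: 283 − 30 = 253 left.
December 1885 has 31 days: 253 − 31 = 222 left.
January 1886 has 31 days: 222 − 31 = 191 left.
February 1886 has 28 days (1886 is not a leap year): 191 − 28 = 163 left.
March 1886 has 31 days: 163 − 31 = 132 left.
April 1886 has 30 days: 132 − 30 = 102 left.
May 1886 has 31 days: 102 − 31 = 71 left.
June 1886 has 30 days: 71 − 30 = 41 left.
July 1886 has 31 days: 41 − 31 = 10 left.
10 days into August 1886 → August 10, 1886.

August 10, 1886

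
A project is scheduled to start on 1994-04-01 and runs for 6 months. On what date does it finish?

Counting forward 6 months from April 1, 1994.
month 4 + 6 = 10 → October 1994.
Day 1 is valid in October, giving October 1, 1994.

October 1, 1994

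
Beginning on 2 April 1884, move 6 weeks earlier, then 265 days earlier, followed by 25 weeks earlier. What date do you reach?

Subtracting 6 weeks (= 42 days) from April 2, 1884:
Going back 2 days from April 2, 1884 reaches the end of the previous month; 42 − 2 = 40 left.
March 1884 has 31 days: 40 − 31 = 9 left.
February 1884 has 29 days; 29 − 9 = 20 → February 20, 1884.
Going back 265 days from February 20, 1884:
Going back 20 days from February 20, 1884 reaches the end of the previous month; 265 − 20 = 245 left.
January 1884 has 31 days: 245 − 31 = 214 left.
December 1883 has 31 days: 214 − 31 = 183 left.
November 1883 has 30 days: 183 − 30 = 153 left.
October 1883 has 31 days: 153 − 31 = 122 left.
September 1883 has 30 days: 122 − 30 = 92 left.
August 1883 has 31 days: 92 − 31 = 61 left.
July 1883 has 31 days: 61 − 31 = 30 left.
June 1883 has 30 days: 30 − 30 = 0 left.
May 1883 has 31 days; 31 − 0 = 31 → May 31, 1883.
Going back 25 weeks (= 175 days) from May 31, 1883:
Going back 31 days from May 31, 1883 reaches the end of the previous month; 175 − 31 = 144 left.
April 1883 has 30 days: 144 − 30 = 114 left.
March 1883 has 31 days: 114 − 31 = 83 left.
February 1883 has 28 days (1883 is not a leap year): 83 − 28 = 55 left.
January 1883 has 31 days: 55 − 31 = 24 left.
December 1882 has 31 days; 31 − 24 = 7 → December 7, 1882.

December 7, 1882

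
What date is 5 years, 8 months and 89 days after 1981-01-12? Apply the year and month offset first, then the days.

Advancing 5 years, 8 months and 89 days from January 12, 1981: first the month/year part, then the days.
+5 years → 1986; month 1 + 8 = 9 → September 1986.
Day 12 is valid in September, giving September 12, 1986.
Now add 89 days from September 12, 1986.
September has 30 days, so 30 − 12 = 18 days remain after September 12, 1986; 89 − 18 = 71 left.
October 1986 has 31 days: 71 − 31 = 40 left.
November 1986 has 30 days: 40 − 30 = 10 left.
10 days into December 1986 → December 10, 1986.

December 10, 1986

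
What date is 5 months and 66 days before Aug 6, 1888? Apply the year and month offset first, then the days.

December 31, 1887

Subtracting 5 months and 66 days from August 6, 1888: first the month/year part, then the days.
month 8 − 5 = 3 → March 1888.
Day 6 is valid in March, giving March 6, 1888.
Now subtract 66 days from March 6, 1888.
Going back 6 days from March 6, 1888 reaches the end of the previous month; 66 − 6 = 60 left.
February 1888 has 29 days (1888 is a leap year): 60 − 29 = 31 left.
January 1888 has 31 days: 31 − 31 = 0 left.
December 1887 has 31 days; 31 − 0 = 31 → December 31, 1887.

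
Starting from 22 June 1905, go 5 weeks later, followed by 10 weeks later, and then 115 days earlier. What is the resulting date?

Adding 5 weeks (= 35 days) from June 22, 1905:
June has 30 days, so 30 − 22 = 8 days remain after June 22, 1905; 35 − 8 = 27 left.
27 days into July 1905 → July 27, 1905.
Advancing 10 weeks (= 70 days) from July 27, 1905:
July has 31 days, so 31 − 27 = 4 days remain after July 27, 1905; 70 − 4 = 66 left.
August 1905 has 31 days: 66 − 31 = 35 left.
September 1905 has 30 days: 35 − 30 = 5 left.
5 days into October 1905 → October 5, 1905.
Counting back 115 days from October 5, 1905:
Going back 5 days from October 5, 1905 reaches the end of the previous month; 115 − 5 = 110 left.
September 1905 has 30 days: 110 − 30 = 80 left.
August 1905 has 31 days: 80 − 31 = 49 left.
July 1905 has 31 days: 49 − 31 = 18 left.
June 1905 has 30 days; 30 − 18 = 12 → June 12, 1905.

June 12, 1905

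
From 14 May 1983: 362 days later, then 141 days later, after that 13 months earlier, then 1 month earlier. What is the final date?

July 28, 1983

Adding 362 days from May 14, 1983:
May has 31 days, so 31 − 14 = 17 days remain after May 14, 1983; 362 − 17 = 345 left.
June 1983 has 30 days: 345 − 30 = 315 left.
July 1983 has 31 days: 315 − 31 = 284 left.
August 1983 has 31 days: 284 − 31 = 253 left.
September 1983 has 30 days: 253 − 30 = 223 left.
October 1983 has 31 days: 223 − 31 = 192 left.
November 1983 has 30 days: 192 − 30 = 162 left.
December 1983 has 31 days: 162 − 31 = 131 left.
January 1984 has 31 days: 131 − 31 = 100 left.
February 1984 has 29 days (1984 is a leap year): 100 − 29 = 71 left.
March 1984 has 31 days: 71 − 31 = 40 left.
April 1984 has 30 days: 40 − 30 = 10 left.
10 days into May 1984 → May 10, 1984.
Adding 141 days from May 10, 1984:
May has 31 days, so 31 − 10 = 21 days remain after May 10, 1984; 141 − 21 = 120 left.
June 1984 has 30 days: 120 − 30 = 90 left.
July 1984 has 31 days: 90 − 31 = 59 left.
August 1984 has 31 days: 59 − 31 = 28 left.
28 days into September 1984 → September 28, 1984.
Counting back 13 months from September 28, 1984:
month 9 − 13 = -4, which is month 8 of year 1983 → August 1983.
Day 28 is valid in August, giving August 28, 1983.
Going back 1 month from August 28, 1983:
month 8 − 1 = 7 → July 1983.
Day 28 is valid in July, giving July 28, 1983.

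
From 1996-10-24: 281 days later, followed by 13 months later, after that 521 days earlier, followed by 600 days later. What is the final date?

Advancing 281 days from October 24, 1996:
October has 31 days, so 31 − 24 = 7 days remain after October 24, 1996; 281 − 7 = 274 left.
November 1996 has 30 days: 274 − 30 = 244 left.
December 1996 has 31 days: 244 − 31 = 213 left.
January 1997 has 31 days: 213 − 31 = 182 left.
February 1997 has 28 days (1997 is not a leap year): 182 − 28 = 154 left.
March 1997 has 31 days: 154 − 31 = 123 left.
April 1997 has 30 days: 123 − 30 = 93 left.
May 1997 has 31 days: 93 − 31 = 62 left.
June 1997 has 30 days: 62 − 30 = 32 left.
July 1997 has 31 days: 32 − 31 = 1 left.
1 day into August 1997 → August 1, 1997.
Advancing 13 months from August 1, 1997:
month 8 + 13 = 21, which is month 9 of year 1998 → September 1998.
Day 1 is valid in September, giving September 1, 1998.
Counting back 521 days from September 1, 1998:
Going back 1 day from September 1, 1998 reaches the end of the previous month; 521 − 1 = 520 left.
August 1998 has 31 days: 520 − 31 = 489 left.
July 1998 has 31 days: 489 − 31 = 458 left.
June 1998 has 30 days: 458 − 30 = 428 left.
May 1998 has 31 days: 428 − 31 = 397 left.
April 1998 has 30 days: 397 − 30 = 367 left.
March 1998 has 31 days: 367 − 31 = 336 left.
February 1998 has 28 days (1998 is not a leap year): 336 − 28 = 308 left.
January 1998 has 31 days: 308 − 31 = 277 left.
December 1997 has 31 days: 277 − 31 = 246 left.
November 1997 has 30 days: 246 − 30 = 216 left.
October 1997 has 31 days: 216 − 31 = 185 left.
September 1997 has 30 days: 185 − 30 = 155 left.
August 1997 has 31 days: 155 − 31 = 124 left.
July 1997 has 31 days: 124 − 31 = 93 left.
June 1997 has 30 days: 93 − 30 = 63 left.
May 1997 has 31 days: 63 − 31 = 32 left.
April 1997 has 30 days: 32 − 30 = 2 left.
March 1997 has 31 days; 31 − 2 = 29 → March 29, 1997.
Adding 600 days from March 29, 1997:
March has 31 days, so 31 − 29 = 2 days remain after March 29, 1997; 600 − 2 = 598 left.
April 1997 has 30 days: 598 − 30 = 568 left.
May 1997 has 31 days: 568 − 31 = 537 left.
June 1997 has 30 days: 537 − 30 = 507 left.
July 1997 has 31 days: 507 − 31 = 476 left.
August 1997 has 31 days: 476 − 31 = 445 left.
September 1997 has 30 days: 445 − 30 = 415 left.
October 1997 has 31 days: 415 − 31 = 384 left.
November 1997 has 30 days: 384 − 30 = 354 left.
December 1997 has 31 days: 354 − 31 = 323 left.
January 1998 has 31 days: 323 − 31 = 292 left.
February 1998 has 28 days (1998 is not a leap year): 292 − 28 = 264 left.
March 1998 has 31 days: 264 − 31 = 233 left.
April 1998 has 30 days: 233 − 30 = 203 left.
May 1998 has 31 days: 203 − 31 = 172 left.
June 1998 has 30 days: 172 − 30 = 142 left.
July 1998 has 31 days: 142 − 31 = 111 left.
August 1998 has 31 days: 111 − 31 = 80 left.
September 1998 has 30 days: 80 − 30 = 50 left.
October 1998 has 31 days: 50 − 31 = 19 left.
19 days into November 1998 → November 19, 1998.

November 19, 1998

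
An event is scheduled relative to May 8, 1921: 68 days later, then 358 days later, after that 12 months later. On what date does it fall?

Counting forward 68 days from May 8, 1921:
May has 31 days, so 31 − 8 = 23 days remain after May 8, 1921; 68 − 23 = 45 left.
June 1921 has 30 days: 45 − 30 = 15 left.
15 days into July 1921 → July 15, 1921.
Adding 358 days from July 15, 1921:
July has 31 days, so 31 − 15 = 16 days remain after July 15, 1921; 358 − 16 = 342 left.
August 1921 has 31 days: 342 − 31 = 311 left.
September 1921 has 30 days: 311 − 30 = 281 left.
October 1921 has 31 days: 281 − 31 = 250 left.
November 1921 has 30 days: 250 − 30 = 220 left.
December 1921 has 31 days: 220 − 31 = 189 left.
January 1922 has 31 days: 189 − 31 = 158 left.
February 1922 has 28 days (1922 is not a leap year): 158 − 28 = 130 left.
March 1922 has 31 days: 130 − 31 = 99 left.
April 1922 has 30 days: 99 − 30 = 69 left.
May 1922 has 31 days: 69 − 31 = 38 left.
June 1922 has 30 days: 38 − 30 = 8 left.
8 days into July 1922 → July 8, 1922.
Adding 12 months from July 8, 1922:
month 7 + 12 = 19, which is month 7 of year 1923 → July 1923.
Day 8 is valid in July, giving July 8, 1923.

July 8, 1923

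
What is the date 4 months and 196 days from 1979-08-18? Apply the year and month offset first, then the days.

Counting forward 4 months and 196 days from August 18, 1979: first the month/year part, then the days.
month 8 + 4 = 12 → December 1979.
Day 18 is valid in December, giving December 18, 1979.
Now add 196 days from December 18, 1979.
December has 31 days, so 31 − 18 = 13 days remain after December 18, 1979; 196 − 13 = 183 left.
January 1980 has 31 days: 183 − 31 = 152 left.
February 1980 has 29 days (1980 is a leap year): 152 − 29 = 123 left.
March 1980 has 31 days: 123 − 31 = 92 left.
April 1980 has 30 days: 92 − 30 = 62 left.
May 1980 has 31 days: 62 − 31 = 31 left.
June 1980 has 30 days: 31 − 30 = 1 left.
1 day into July 1980 → July 1, 1980.

July 1, 1980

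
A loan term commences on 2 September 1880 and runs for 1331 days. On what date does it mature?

April 25, 1884

Advancing 1331 days from September 2, 1880.
September has 30 days, so 30 − 2 = 28 days remain after September 2, 1880; 1331 − 28 = 1303 left.
October 1880 has 31 days: 1303 − 31 = 1272 left.
November 1880 has 30 days: 1272 − 30 = 1242 left.
December 1880 has 31 days: 1242 − 31 = 1211 left.
January 1881 has 31 days: 1211 − 31 = 1180 left.
February 1881 has 28 days (1881 is not a leap year): 1180 − 28 = 1152 left.
March 1881 has 31 days: 1152 − 31 = 1121 left.
April 1881 has 30 days: 1121 − 30 = 1091 left.
May 1881 has 31 days: 1091 − 31 = 1060 left.
June 1881 has 30 days: 1060 − 30 = 1030 left.
July 1881 has 31 days: 1030 − 31 = 999 left.
August 1881 has 31 days: 999 − 31 = 968 left.
September 1881 has 30 days: 968 − 30 = 938 left.
October 1881 has 31 days: 938 − 31 = 907 left.
November 1881 has 30 days: 907 − 30 = 877 left.
December 1881 has 31 days: 877 − 31 = 846 left.
January 1882 has 31 days: 846 − 31 = 815 left.
February 1882 has 28 days (1882 is not a leap year): 815 − 28 = 787 left.
March 1882 has 31 days: 787 − 31 = 756 left.
April 1882 has 30 days: 756 − 30 = 726 left.
May 1882 has 31 days: 726 − 31 = 695 left.
June 1882 has 30 days: 695 − 30 = 665 left.
July 1882 has 31 days: 665 − 31 = 634 left.
August 1882 has 31 days: 634 − 31 = 603 left.
September 1882 has 30 days: 603 − 30 = 573 left.
October 1882 has 31 days: 573 − 31 = 542 left.
November 1882 has 30 days: 542 − 30 = 512 left.
December 1882 has 31 days: 512 − 31 = 481 left.
January 1883 has 31 days: 481 − 31 = 450 left.
February 1883 has 28 days (1883 is not a leap year): 450 − 28 = 422 left.
March 1883 has 31 days: 422 − 31 = 391 left.
April 1883 has 30 days: 391 − 30 = 361 left.
May 1883 has 31 days: 361 − 31 = 330 left.
June 1883 has 30 days: 330 − 30 = 300 left.
July 1883 has 31 days: 300 − 31 = 269 left.
August 1883 has 31 days: 269 − 31 = 238 left.
September 1883 has 30 days: 238 − 30 = 208 left.
October 1883 has 31 days: 208 − 31 = 177 left.
November 1883 has 30 days: 177 − 30 = 147 left.
December 1883 has 31 days: 147 − 31 = 116 left.
January 1884 has 31 days: 116 − 31 = 85 left.
February 1884 has 29 days (1884 is a leap year): 85 − 29 = 56 left.
March 1884 has 31 days: 56 − 31 = 25 left.
25 days into April 1884 → April 25, 1884.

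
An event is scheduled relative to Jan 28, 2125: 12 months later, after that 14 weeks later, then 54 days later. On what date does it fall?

Counting forward 12 months from January 28, 2125:
month 1 + 12 = 13, which is month 1 of year 2126 → January 2126.
Day 28 is valid in January, giving January 28, 2126.
Counting forward 14 weeks (= 98 days) from January 28, 2126:
January has 31 days, so 31 − 28 = 3 days remain after January 28, 2126; 98 − 3 = 95 left.
February 2126 has 28 days (2126 is not a leap year): 95 − 28 = 67 left.
March 2126 has 31 days: 67 − 31 = 36 left.
April 2126 has 30 days: 36 − 30 = 6 left.
6 days into May 2126 → May 6, 2126.
Adding 54 days from May 6, 2126:
May has 31 days, so 31 − 6 = 25 days remain after May 6, 2126; 54 − 25 = 29 left.
29 days into June 2126 → June 29, 2126.

June 29, 2126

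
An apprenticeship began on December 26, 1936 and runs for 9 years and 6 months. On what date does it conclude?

Counting forward 9 years and 6 months from December 26, 1936.
+9 years → 1945; month 12 + 6 = 18, which is month 6 of year 1946 → June 1946.
Day 26 is valid in June, giving June 26, 1946.

June 26, 1946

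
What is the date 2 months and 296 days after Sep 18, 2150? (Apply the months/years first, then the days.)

September 10, 2151

Adding 2 months and 296 days from September 18, 2150: first the month/year part, then the days.
month 9 + 2 = 11 → November 2150.
Day 18 is valid in November, giving November 18, 2150.
Now add 296 days from November 18, 2150.
November has 30 days, so 30 − 18 = 12 days remain after November 18, 2150; 296 − 12 = 284 left.
December 2150 has 31 days: 284 − 31 = 253 left.
January 2151 has 31 days: 253 − 31 = 222 left.
February 2151 has 28 days (2151 is not a leap year): 222 − 28 = 194 left.
March 2151 has 31 days: 194 − 31 = 163 left.
April 2151 has 30 days: 163 − 30 = 133 left.
May 2151 has 31 days: 133 − 31 = 102 left.
June 2151 has 30 days: 102 − 30 = 72 left.
July 2151 has 31 days: 72 − 31 = 41 left.
August 2151 has 31 days: 41 − 31 = 10 left.
10 days into September 2151 → September 10, 2151.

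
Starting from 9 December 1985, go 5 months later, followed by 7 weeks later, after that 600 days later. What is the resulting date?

Advancing 5 months from December 9, 1985:
month 12 + 5 = 17, which is month 5 of year 1986 → May 1986.
Day 9 is valid in May, giving May 9, 1986.
Counting forward 7 weeks (= 49 days) from May 9, 1986:
May has 31 days, so 31 − 9 = 22 days remain after May 9, 1986; 49 − 22 = 27 left.
27 days into June 1986 → June 27, 1986.
Counting forward 600 days from June 27, 1986:
June has 30 days, so 30 − 27 = 3 days remain after June 27, 1986; 600 − 3 = 597 left.
July 1986 has 31 days: 597 − 31 = 566 left.
August 1986 has 31 days: 566 − 31 = 535 left.
September 1986 has 30 days: 535 − 30 = 505 left.
October 1986 has 31 days: 505 − 31 = 474 left.
November 1986 has 30 days: 474 − 30 = 444 left.
December 1986 has 31 days: 444 − 31 = 413 left.
January 1987 has 31 days: 413 − 31 = 382 left.
February 1987 has 28 days (1987 is not a leap year): 382 − 28 = 354 left.
March 1987 has 31 days: 354 − 31 = 323 left.
April 1987 has 30 days: 323 − 30 = 293 left.
May 1987 has 31 days: 293 − 31 = 262 left.
June 1987 has 30 days: 262 − 30 = 232 left.
July 1987 has 31 days: 232 − 31 = 201 left.
August 1987 has 31 days: 201 − 31 = 170 left.
September 1987 has 30 days: 170 − 30 = 140 left.
October 1987 has 31 days: 140 − 31 = 109 left.
November 1987 has 30 days: 109 − 30 = 79 left.
December 1987 has 31 days: 79 − 31 = 48 left.
January 1988 has 31 days: 48 − 31 = 17 left.
17 days into February 1988 → February 17, 1988.

February 17, 1988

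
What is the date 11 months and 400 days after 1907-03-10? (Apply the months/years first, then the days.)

March 16, 1909

Advancing 11 months and 400 days from March 10, 1907: first the month/year part, then the days.
month 3 + 11 = 14, which is month 2 of year 1908 → February 1908.
Day 10 is valid in February, giving February 10, 1908.
Now add 400 days from February 10, 1908.
February has 29 days, so 29 − 10 = 19 days remain after February 10, 1908; 400 − 19 = 381 left.
March 1908 has 31 days: 381 − 31 = 350 left.
April 1908 has 30 days: 350 − 30 = 320 left.
May 1908 has 31 days: 320 − 31 = 289 left.
June 1908 has 30 days: 289 − 30 = 259 left.
July 1908 has 31 days: 259 − 31 = 228 left.
August 1908 has 31 days: 228 − 31 = 197 left.
September 1908 has 30 days: 197 − 30 = 167 left.
October 1908 has 31 days: 167 − 31 = 136 left.
November 1908 has 30 days: 136 − 30 = 106 left.
December 1908 has 31 days: 106 − 31 = 75 left.
January 1909 has 31 days: 75 − 31 = 44 left.
February 1909 has 28 days (1909 is not a leap year): 44 − 28 = 16 left.
16 days into March 1909 → March 16, 1909.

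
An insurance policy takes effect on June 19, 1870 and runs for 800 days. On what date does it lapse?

August 27, 1872

Advancing 800 days from June 19, 1870.
June has 30 days, so 30 − 19 = 11 days remain after June 19, 1870; 800 − 11 = 789 left.
July 1870 has 31 days: 789 − 31 = 758 left.
August 1870 has 31 days: 758 − 31 = 727 left.
September 1870 has 30 days: 727 − 30 = 697 left.
October 1870 has 31 days: 697 − 31 = 666 left.
November 1870 has 30 days: 666 − 30 = 636 left.
December 1870 has 31 days: 636 − 31 = 605 left.
January 1871 has 31 days: 605 − 31 = 574 left.
February 1871 has 28 days (1871 is not a leap year): 574 − 28 = 546 left.
March 1871 has 31 days: 546 − 31 = 515 left.
April 1871 has 30 days: 515 − 30 = 485 left.
May 1871 has 31 days: 485 − 31 = 454 left.
June 1871 has 30 days: 454 − 30 = 424 left.
July 1871 has 31 days: 424 − 31 = 393 left.
August 1871 has 31 days: 393 − 31 = 362 left.
September 1871 has 30 days: 362 − 30 = 332 left.
October 1871 has 31 days: 332 − 31 = 301 left.
November 1871 has 30 days: 301 − 30 = 271 left.
December 1871 has 31 days: 271 − 31 = 240 left.
January 1872 has 31 days: 240 − 31 = 209 left.
February 1872 has 29 days (1872 is a leap year): 209 − 29 = 180 left.
March 1872 has 31 days: 180 − 31 = 149 left.
April 1872 has 30 days: 149 − 30 = 119 left.
May 1872 has 31 days: 119 − 31 = 88 left.
June 1872 has 30 days: 88 − 30 = 58 left.
July 1872 has 31 days: 58 − 31 = 27 left.
27 days into August 1872 → August 27, 1872.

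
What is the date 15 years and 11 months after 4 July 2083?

Advancing 15 years and 11 months from July 4, 2083.
+15 years → 2098; month 7 + 11 = 18, which is month 6 of year 2099 → June 2099.
Day 4 is valid in June, giving June 4, 2099.

June 4, 2099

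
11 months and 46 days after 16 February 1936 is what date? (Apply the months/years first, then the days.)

Adding 11 months and 46 days from February 16, 1936: first the month/year part, then the days.
month 2 + 11 = 13, which is month 1 of year 1937 → January 1937.
Day 16 is valid in January, giving January 16, 1937.
Now add 46 days from January 16, 1937.
January has 31 days, so 31 − 16 = 15 days remain after January 16, 1937; 46 − 15 = 31 left.
February 1937 has 28 days (1937 is not a leap year): 31 − 28 = 3 left.
3 days into March 1937 → March 3, 1937.

March 3, 1937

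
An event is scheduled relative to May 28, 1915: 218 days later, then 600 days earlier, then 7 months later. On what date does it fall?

Adding 218 days from May 28, 1915:
May has 31 days, so 31 − 28 = 3 days remain after May 28, 1915; 218 − 3 = 215 left.
June 1915 has 30 days: 215 − 30 = 185 left.
July 1915 has 31 days: 185 − 31 = 154 left.
August 1915 has 31 days: 154 − 31 = 123 left.
September 1915 has 30 days: 123 − 30 = 93 left.
October 1915 has 31 days: 93 − 31 = 62 left.
November 1915 has 30 days: 62 − 30 = 32 left.
December 1915 has 31 days: 32 − 31 = 1 left.
1 day into January 1916 → January 1, 1916.
Subtracting 600 days from January 1, 1916:
Going back 1 day from January 1, 1916 reaches the end of the previous month; 600 − 1 = 599 left.
December 1915 has 31 days: 599 − 31 = 568 left.
November 1915 has 30 days: 568 − 30 = 538 left.
October 1915 has 31 days: 538 − 31 = 507 left.
September 1915 has 30 days: 507 − 30 = 477 left.
August 1915 has 31 days: 477 − 31 = 446 left.
July 1915 has 31 days: 446 − 31 = 415 left.
June 1915 has 30 days: 415 − 30 = 385 left.
May 1915 has 31 days: 385 − 31 = 354 left.
April 1915 has 30 days: 354 − 30 = 324 left.
March 1915 has 31 days: 324 − 31 = 293 left.
February 1915 has 28 days (1915 is not a leap year): 293 − 28 = 265 left.
January 1915 has 31 days: 265 − 31 = 234 left.
December 1914 has 31 days: 234 − 31 = 203 left.
November 1914 has 30 days: 203 − 30 = 173 left.
October 1914 has 31 days: 173 − 31 = 142 left.
September 1914 has 30 days: 142 − 30 = 112 left.
August 1914 has 31 days: 112 − 31 = 81 left.
July 1914 has 31 days: 81 − 31 = 50 left.
June 1914 has 30 days: 50 − 30 = 20 left.
May 1914 has 31 days; 31 − 20 = 11 → May 11, 1914.
Advancing 7 months from May 11, 1914:
month 5 + 7 = 12 → December 1914.
Day 11 is valid in December, giving December 11, 1914.

December 11, 1914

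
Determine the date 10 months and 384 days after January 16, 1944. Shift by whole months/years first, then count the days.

December 5, 1945

Advancing 10 months and 384 days from January 16, 1944: first the month/year part, then the days.
month 1 + 10 = 11 → November 1944.
Day 16 is valid in November, giving November 16, 1944.
Now add 384 days from November 16, 1944.
November has 30 days, so 30 − 16 = 14 days remain after November 16, 1944; 384 − 14 = 370 left.
December 1944 has 31 days: 370 − 31 = 339 left.
January 1945 has 31 days: 339 − 31 = 308 left.
February 1945 has 28 days (1945 is not a leap year): 308 − 28 = 280 left.
March 1945 has 31 days: 280 − 31 = 249 left.
April 1945 has 30 days: 249 − 30 = 219 left.
May 1945 has 31 days: 219 − 31 = 188 left.
June 1945 has 30 days: 188 − 30 = 158 left.
July 1945 has 31 days: 158 − 31 = 127 left.
August 1945 has 31 days: 127 − 31 = 96 left.
September 1945 has 30 days: 96 − 30 = 66 left.
October 1945 has 31 days: 66 − 31 = 35 left.
November 1945 has 30 days: 35 − 30 = 5 left.
5 days into December 1945 → December 5, 1945.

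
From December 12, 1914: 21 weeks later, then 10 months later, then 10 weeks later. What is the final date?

Counting forward 21 weeks (= 147 days) from December 12, 1914:
December has 31 days, so 31 − 12 = 19 days remain after December 12, 1914; 147 − 19 = 128 left.
January 1915 has 31 days: 128 − 31 = 97 left.
February 1915 has 28 days (1915 is not a leap year): 97 − 28 = 69 left.
March 1915 has 31 days: 69 − 31 = 38 left.
April 1915 has 30 days: 38 − 30 = 8 left.
8 days into May 1915 → May 8, 1915.
Advancing 10 months from May 8, 1915:
month 5 + 10 = 15, which is month 3 of year 1916 → March 1916.
Day 8 is valid in March, giving March 8, 1916.
Counting forward 10 weeks (= 70 days) from March 8, 1916:
March has 31 days, so 31 − 8 = 23 days remain after March 8, 1916; 70 − 23 = 47 left.
April 1916 has 30 days: 47 − 30 = 17 left.
17 days into May 1916 → May 17, 1916.

May 17, 1916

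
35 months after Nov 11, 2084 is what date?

Advancing 35 months from November 11, 2084.
month 11 + 35 = 46, which is month 10 of year 2087 → October 2087.
Day 11 is valid in October, giving October 11, 2087.

October 11, 2087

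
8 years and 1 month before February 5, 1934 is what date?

Counting back 8 years and 1 month from February 5, 1934.
-8 years → 1926; month 2 − 1 = 1 → January 1926.
Day 5 is valid in January, giving January 5, 1926.

January 5, 1926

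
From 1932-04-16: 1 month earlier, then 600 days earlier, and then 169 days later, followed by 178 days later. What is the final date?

Subtracting 1 month from April 16, 1932:
month 4 − 1 = 3 → March 1932.
Day 16 is valid in March, giving March 16, 1932.
Subtracting 600 days from March 16, 1932:
Going back 16 days from March 16, 1932 reaches the end of the previous month; 600 − 16 = 584 left.
February 1932 has 29 days (1932 is a leap year): 584 − 29 = 555 left.
January 1932 has 31 days: 555 − 31 = 524 left.
December 1931 has 31 days: 524 − 31 = 493 left.
November 1931 has 30 days: 493 − 30 = 463 left.
October 1931 has 31 days: 463 − 31 = 432 left.
September 1931 has 30 days: 432 − 30 = 402 left.
August 1931 has 31 days: 402 − 31 = 371 left.
July 1931 has 31 days: 371 − 31 = 340 left.
June 1931 has 30 days: 340 − 30 = 310 left.
May 1931 has 31 days: 310 − 31 = 279 left.
April 1931 has 30 days: 279 − 30 = 249 left.
March 1931 has 31 days: 249 − 31 = 218 left.
February 1931 has 28 days (1931 is not a leap year): 218 − 28 = 190 left.
January 1931 has 31 days: 190 − 31 = 159 left.
December 1930 has 31 days: 159 − 31 = 128 left.
November 1930 has 30 days: 128 − 30 = 98 left.
October 1930 has 31 days: 98 − 31 = 67 left.
September 1930 has 30 days: 67 − 30 = 37 left.
August 1930 has 31 days: 37 − 31 = 6 left.
July 1930 has 31 days; 31 − 6 = 25 → July 25, 1930.
Advancing 169 days from July 25, 1930:
July has 31 days, so 31 − 25 = 6 days remain after July 25, 1930; 169 − 6 = 163 left.
August 1930 has 31 days: 163 − 31 = 132 left.
September 1930 has 30 days: 132 − 30 = 102 left.
October 1930 has 31 days: 102 − 31 = 71 left.
November 1930 has 30 days: 71 − 30 = 41 left.
December 1930 has 31 days: 41 − 31 = 10 left.
10 days into January 1931 → January 10, 1931.
Advancing 178 days from January 10, 1931:
January has 31 days, so 31 − 10 = 21 days remain after January 10, 1931; 178 − 21 = 157 left.
February 1931 has 28 days (1931 is not a leap year): 157 − 28 = 129 left.
March 1931 has 31 days: 129 − 31 = 98 left.
April 1931 has 30 days: 98 − 30 = 68 left.
May 1931 has 31 days: 68 − 31 = 37 left.
June 1931 has 30 days: 37 − 30 = 7 left.
7 days into July 1931 → July 7, 1931.

July 7, 1931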